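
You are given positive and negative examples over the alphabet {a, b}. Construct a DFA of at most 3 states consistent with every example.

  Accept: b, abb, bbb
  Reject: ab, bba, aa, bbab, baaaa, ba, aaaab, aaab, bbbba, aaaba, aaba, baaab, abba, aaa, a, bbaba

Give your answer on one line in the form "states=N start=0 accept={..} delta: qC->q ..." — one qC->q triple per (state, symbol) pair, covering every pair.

Grow the machine one transition at a time. Run the examples from 0; the earliest place one falls off (shortest prefix, ties alphabetical) gets sent to the lowest-numbered state that keeps every Accept/Reject pair distinguishable — a pair clashes when both reach the same state with identical unread suffix — and to a fresh state only if none does.
a: 0a undefined. 0a->0: no, b/ab meet in 0 with "b" left. Open state 1: 0a->1.
b: 0b undefined. 0b->0: ok.
aa: 1a undefined. 1a->0: no, b/aa meet in 0. 1a->1: ok.
ab: 1b undefined. 1b->0: no, b/ab meet in 0. 1b->1: no, abb/ab meet in 1. Open state 2: 1b->2.
abb: 2b undefined. 2b->0: ok.
aaba: 2a undefined. 2a->0: no, b/aaaba meet in 0. 2a->1: ok.
All examples now run through 3 states with every (state, symbol) defined. Accept strings end in {0}, Reject strings end in {1,2}; accept={0}.

states=3 start=0 accept={0} delta: 0a->1 0b->0 1a->1 1b->2 2a->1 2b->0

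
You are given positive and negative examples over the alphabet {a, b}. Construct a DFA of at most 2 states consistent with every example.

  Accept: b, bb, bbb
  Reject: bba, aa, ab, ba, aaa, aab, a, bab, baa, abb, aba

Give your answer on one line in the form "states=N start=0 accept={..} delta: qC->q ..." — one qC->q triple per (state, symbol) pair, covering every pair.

states=2 start=0 accept={0} delta: 0a->1 0b->0 1a->1 1b->1

Fold the examples into a partial DFA from state 0: repeatedly fix the first undefined (state, symbol) met by the shortest-then-alphabetical prefix, trying targets in increasing order and rejecting any under which an Accept and a Reject string meet in one state with the same remainder; add a state when all current targets are rejected. Accepting states are where Accept strings end.
a: 0a undefined. 0a->0: no, b/ab meet in 0 with "b" left. Open state 1: 0a->1.
b: 0b undefined. 0b->0: ok.
aa: 1a undefined. 1a->0: no, b/aa meet in 0. 1a->1: ok.
ab: 1b undefined. 1b->0: no, b/ab meet in 0. 1b->1: ok.
All examples now run through 2 states with every (state, symbol) defined. Accept strings end in {0}, Reject strings end in {1}; accept={0}.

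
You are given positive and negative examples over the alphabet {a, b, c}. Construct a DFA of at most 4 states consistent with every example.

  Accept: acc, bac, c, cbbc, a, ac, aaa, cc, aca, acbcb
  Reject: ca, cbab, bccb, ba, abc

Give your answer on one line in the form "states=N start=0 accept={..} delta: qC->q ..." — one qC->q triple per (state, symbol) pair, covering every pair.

State merging on the prefix tree: take the shortest (then alphabetical) example prefix whose next move is undefined and point that move at state 0, else 1, else 2, ...; a target is out if some Accept/Reject pair would then sit in one state with the same input left (inseparable). If every existing state is out, open a new one.
a: 0a undefined. 0a->0: no, aca/ca meet in 0 with "ca" left. Open state 1: 0a->1.
b: 0b undefined. 0b->0: no, a/ba meet in 1. 0b->1: ok.
c: 0c undefined. 0c->0: no, cbbc/abc meet in 1 with "bc" left. 0c->1: ok.
aa: 1a undefined. 1a->0: ok.
ab: 1b undefined. 1b->0: no, bac/abc meet in 1. 1b->1: no, bac/cbab meet in 1. Open state 2: 1b->2.
ac: 1c undefined. 1c->0: no, ac/ca meet in 0. 1c->1: no, aca/ca meet in 0. 1c->2: no, acc/abc meet in 2 with "c" left. Open state 3: 1c->3.
abc: 2c undefined. 2c->0: ok.
aca: 3a undefined. 3a->0: no, aca/ca meet in 0. 3a->1: ok.
acb: 3b undefined. 3b->0: ok.
acc: 3c undefined. 3c->0: no, acc/ca meet in 0. 3c->1: no, acbcb/bccb meet in 2. 3c->2: ok.
cba: 2a undefined. 2a->0: no, bac/cbab meet in 1. 2a->1: no, acc/cbab meet in 2. 2a->2: ok.
cbb: 2b undefined. 2b->0: ok.
All examples now run through 4 states with every (state, symbol) defined. Accept strings end in {1,2,3}, Reject strings end in {0}; accept={1,2,3}.

states=4 start=0 accept={1,2,3} delta: 0a->1 0b->1 0c->1 1a->0 1b->2 1c->3 2a->2 2b->0 2c->0 3a->1 3b->0 3c->2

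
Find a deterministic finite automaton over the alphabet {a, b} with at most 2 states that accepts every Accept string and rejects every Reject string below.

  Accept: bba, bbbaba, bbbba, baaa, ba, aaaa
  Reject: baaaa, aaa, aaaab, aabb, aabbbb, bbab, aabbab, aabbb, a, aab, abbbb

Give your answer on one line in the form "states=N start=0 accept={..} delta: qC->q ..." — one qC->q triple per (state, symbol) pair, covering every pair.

states=2 start=0 accept={0} delta: 0a->1 0b->1 1a->0 1b->1

Grow the machine one transition at a time. Run the examples from 0; the earliest place one falls off (shortest prefix, ties alphabetical) gets sent to the lowest-numbered state that keeps every Accept/Reject pair distinguishable — a pair clashes when both reach the same state with identical unread suffix — and to a fresh state only if none does.
a: 0a undefined. 0a->0: no, aaaa/aaa meet in 0. Open state 1: 0a->1.
b: 0b undefined. 0b->0: no, bba/a meet in 1. 0b->1: ok.
aa: 1a undefined. 1a->0: ok.
ab: 1b undefined. 1b->0: no, bba/baaaa meet in 1. 1b->1: ok.
All examples now run through 2 states with every (state, symbol) defined. Accept strings end in {0}, Reject strings end in {1}; accept={0}.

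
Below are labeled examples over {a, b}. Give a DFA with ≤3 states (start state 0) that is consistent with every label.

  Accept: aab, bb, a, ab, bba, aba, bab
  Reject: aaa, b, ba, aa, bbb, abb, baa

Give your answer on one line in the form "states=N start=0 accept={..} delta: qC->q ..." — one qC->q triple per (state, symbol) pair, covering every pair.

Grow the machine one transition at a time. Run the examples from 0; the earliest place one falls off (shortest prefix, ties alphabetical) gets sent to the lowest-numbered state that keeps every Accept/Reject pair distinguishable — a pair clashes when both reach the same state with identical unread suffix — and to a fresh state only if none does.
a: 0a undefined. 0a->0: no, aab/b meet in 0 with "b" left. Open state 1: 0a->1.
b: 0b undefined. 0b->0: no, bb/b meet in 0. 0b->1: no, a/b meet in 1. Open state 2: 0b->2.
aa: 1a undefined. 1a->0: no, aab/b meet in 2. 1a->1: no, a/aaa meet in 1. 1a->2: ok.
ab: 1b undefined. 1b->0: ok.
ba: 2a undefined. 2a->0: no, a/baa meet in 1. 2a->1: no, a/aaa meet in 1. 2a->2: ok.
bb: 2b undefined. 2b->0: ok.
All examples now run through 3 states with every (state, symbol) defined. Accept strings end in {0,1}, Reject strings end in {2}; accept={0,1}.

states=3 start=0 accept={0,1} delta: 0a->1 0b->2 1a->2 1b->0 2a->2 2b->0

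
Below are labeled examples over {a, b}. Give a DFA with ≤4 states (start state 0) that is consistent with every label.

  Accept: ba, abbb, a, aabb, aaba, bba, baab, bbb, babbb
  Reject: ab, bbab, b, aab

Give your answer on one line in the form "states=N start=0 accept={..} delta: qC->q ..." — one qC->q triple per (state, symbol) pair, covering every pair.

State merging on the prefix tree: take the shortest (then alphabetical) example prefix whose next move is undefined and point that move at state 0, else 1, else 2, ...; a target is out if some Accept/Reject pair would then sit in one state with the same input left (inseparable). If every existing state is out, open a new one.
a: 0a undefined. 0a->0: ok.
b: 0b undefined. 0b->0: no, ba/ab meet in 0. Open state 1: 0b->1.
ba: 1a undefined. 1a->0: no, baab/ab meet in 1. 1a->1: no, ba/ab meet in 1. Open state 2: 1a->2.
bb: 1b undefined. 1b->0: no, abbb/ab meet in 1. 1b->1: no, abbb/ab meet in 1. 1b->2: no, baab/bbab meet in 2 with "ab" left. Open state 3: 1b->3.
baa: 2a undefined. 2a->0: no, baab/ab meet in 1. 2a->1: ok.
bab: 2b undefined. 2b->0: ok.
bba: 3a undefined. 3a->0: ok.
bbb: 3b undefined. 3b->0: ok.
All examples now run through 4 states with every (state, symbol) defined. Accept strings end in {0,2,3}, Reject strings end in {1}; accept={0,2,3}.

states=4 start=0 accept={0,2,3} delta: 0a->0 0b->1 1a->2 1b->3 2a->1 2b->0 3a->0 3b->0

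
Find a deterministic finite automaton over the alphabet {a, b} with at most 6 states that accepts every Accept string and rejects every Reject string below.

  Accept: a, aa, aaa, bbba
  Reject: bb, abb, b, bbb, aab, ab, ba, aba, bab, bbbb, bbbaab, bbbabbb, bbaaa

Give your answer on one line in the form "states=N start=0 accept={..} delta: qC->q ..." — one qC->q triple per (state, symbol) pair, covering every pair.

Fold the examples into a partial DFA from state 0: repeatedly fix the first undefined (state, symbol) met by the shortest-then-alphabetical prefix, trying targets in increasing order and rejecting any under which an Accept and a Reject string meet in one state with the same remainder; add a state when all current targets are rejected. Accepting states are where Accept strings end.
a: 0a undefined. 0a->0: ok.
b: 0b undefined. 0b->0: no, a/bb meet in 0. Open state 1: 0b->1.
ba: 1a undefined. 1a->0: no, a/ba meet in 0. 1a->1: ok.
bb: 1b undefined. 1b->0: no, a/bb meet in 0. 1b->1: no, bbba/bb meet in 1. Open state 2: 1b->2.
bba: 2a undefined. 2a->0: no, a/bbaaa meet in 0. 2a->1: ok.
bbb: 2b undefined. 2b->0: no, a/bbb meet in 0. 2b->1: no, bbba/b meet in 1. 2b->2: no, bbba/b meet in 1. Open state 3: 2b->3.
bbba: 3a undefined. 3a->0: ok.
bbbb: 3b undefined. 3b->0: no, a/bbbb meet in 0. 3b->1: ok.
All examples now run through 4 states with every (state, symbol) defined. Accept strings end in {0}, Reject strings end in {1,2,3}; accept={0}.

states=4 start=0 accept={0} delta: 0a->0 0b->1 1a->1 1b->2 2a->1 2b->3 3a->0 3b->1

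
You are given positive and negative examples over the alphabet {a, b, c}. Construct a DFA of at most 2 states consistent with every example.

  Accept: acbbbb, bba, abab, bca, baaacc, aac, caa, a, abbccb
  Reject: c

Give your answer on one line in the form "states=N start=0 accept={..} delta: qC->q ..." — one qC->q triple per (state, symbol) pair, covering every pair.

Grow the machine one transition at a time. Run the examples from 0; the earliest place one falls off (shortest prefix, ties alphabetical) gets sent to the lowest-numbered state that keeps every Accept/Reject pair distinguishable — a pair clashes when both reach the same state with identical unread suffix — and to a fresh state only if none does.
a: 0a undefined. 0a->0: no, aac/c meet in 0 with "c" left. Open state 1: 0a->1.
b: 0b undefined. 0b->0: ok.
c: 0c undefined. 0c->0: ok.
aa: 1a undefined. 1a->0: no, aac/c meet in 0. 1a->1: ok.
ab: 1b undefined. 1b->0: no, abab/c meet in 0. 1b->1: ok.
ac: 1c undefined. 1c->0: no, acbbbb/c meet in 0. 1c->1: ok.
All examples now run through 2 states with every (state, symbol) defined. Accept strings end in {1}, Reject strings end in {0}; accept={1}.

states=2 start=0 accept={1} delta: 0a->1 0b->0 0c->0 1a->1 1b->1 1c->1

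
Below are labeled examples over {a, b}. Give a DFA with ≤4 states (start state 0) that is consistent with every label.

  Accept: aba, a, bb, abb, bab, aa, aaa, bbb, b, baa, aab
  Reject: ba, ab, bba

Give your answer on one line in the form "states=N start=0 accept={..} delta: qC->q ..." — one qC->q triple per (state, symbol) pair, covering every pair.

Grow the machine one transition at a time. Run the examples from 0; the earliest place one falls off (shortest prefix, ties alphabetical) gets sent to the lowest-numbered state that keeps every Accept/Reject pair distinguishable — a pair clashes when both reach the same state with identical unread suffix — and to a fresh state only if none does.
a: 0a undefined. 0a->0: no, aba/ba meet in 0 with "ba" left. Open state 1: 0a->1.
b: 0b undefined. 0b->0: no, a/ba meet in 1. 0b->1: no, aba/bba meet in 1 with "ba" left. Open state 2: 0b->2.
aa: 1a undefined. 1a->0: ok.
ab: 1b undefined. 1b->0: no, aa/ab meet in 0. 1b->1: no, a/ab meet in 1. 1b->2: no, aba/ba meet in 2 with "a" left. Open state 3: 1b->3.
ba: 2a undefined. 2a->0: no, aa/ba meet in 0. 2a->1: no, a/ba meet in 1. 2a->2: no, b/ba meet in 2. 2a->3: ok.
bb: 2b undefined. 2b->0: no, a/bba meet in 1. 2b->1: no, aa/bba meet in 0. 2b->2: ok.
aba: 3a undefined. 3a->0: ok.
abb: 3b undefined. 3b->0: ok.
All examples now run through 4 states with every (state, symbol) defined. Accept strings end in {0,1,2}, Reject strings end in {3}; accept={0,1,2}.

states=4 start=0 accept={0,1,2} delta: 0a->1 0b->2 1a->0 1b->3 2a->3 2b->2 3a->0 3b->0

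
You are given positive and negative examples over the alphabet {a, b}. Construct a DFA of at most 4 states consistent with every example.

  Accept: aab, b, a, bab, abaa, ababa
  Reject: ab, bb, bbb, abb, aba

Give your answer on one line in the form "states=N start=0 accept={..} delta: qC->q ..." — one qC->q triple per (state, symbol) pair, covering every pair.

states=4 start=0 accept={1} delta: 0a->1 0b->1 1a->0 1b->2 2a->3 2b->0 3a->1 3b->0

State merging on the prefix tree: take the shortest (then alphabetical) example prefix whose next move is undefined and point that move at state 0, else 1, else 2, ...; a target is out if some Accept/Reject pair would then sit in one state with the same input left (inseparable). If every existing state is out, open a new one.
a: 0a undefined. 0a->0: no, aab/ab meet in 0 with "b" left. Open state 1: 0a->1.
b: 0b undefined. 0b->0: no, b/bb meet in 0. 0b->1: ok.
aa: 1a undefined. 1a->0: ok.
ab: 1b undefined. 1b->0: no, aab/bbb meet in 1. 1b->1: no, aab/ab meet in 1. Open state 2: 1b->2.
aba: 2a undefined. 2a->0: no, ababa/aba meet in 0. 2a->1: no, aab/aba meet in 1. 2a->2: no, abaa/ab meet in 2. Open state 3: 2a->3.
abb: 2b undefined. 2b->0: ok.
abaa: 3a undefined. 3a->0: no, abaa/bbb meet in 0. 3a->1: ok.
abab: 3b undefined. 3b->0: ok.
All examples now run through 4 states with every (state, symbol) defined. Accept strings end in {1}, Reject strings end in {0,2,3}; accept={1}.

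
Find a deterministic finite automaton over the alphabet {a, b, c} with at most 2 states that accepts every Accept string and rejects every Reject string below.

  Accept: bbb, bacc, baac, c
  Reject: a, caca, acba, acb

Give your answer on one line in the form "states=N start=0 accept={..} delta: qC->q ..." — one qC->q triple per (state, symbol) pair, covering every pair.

State merging on the prefix tree: take the shortest (then alphabetical) example prefix whose next move is undefined and point that move at state 0, else 1, else 2, ...; a target is out if some Accept/Reject pair would then sit in one state with the same input left (inseparable). If every existing state is out, open a new one.
a: 0a undefined. 0a->0: ok.
b: 0b undefined. 0b->0: no, bbb/a meet in 0. Open state 1: 0b->1.
c: 0c undefined. 0c->0: no, c/a meet in 0. 0c->1: ok.
ba: 1a undefined. 1a->0: ok.
bb: 1b undefined. 1b->0: ok.
bacc: 1c undefined. 1c->0: no, bacc/a meet in 0. 1c->1: ok.
All examples now run through 2 states with every (state, symbol) defined. Accept strings end in {1}, Reject strings end in {0}; accept={1}.

states=2 start=0 accept={1} delta: 0a->0 0b->1 0c->1 1a->0 1b->0 1c->1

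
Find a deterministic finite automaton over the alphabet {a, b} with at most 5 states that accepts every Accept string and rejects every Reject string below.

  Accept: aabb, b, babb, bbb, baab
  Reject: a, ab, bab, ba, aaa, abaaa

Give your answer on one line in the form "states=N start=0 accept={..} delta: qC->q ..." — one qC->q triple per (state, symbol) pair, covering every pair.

states=3 start=0 accept={0} delta: 0a->1 0b->0 1a->0 1b->2 2a->1 2b->0

State merging on the prefix tree: take the shortest (then alphabetical) example prefix whose next move is undefined and point that move at state 0, else 1, else 2, ...; a target is out if some Accept/Reject pair would then sit in one state with the same input left (inseparable). If every existing state is out, open a new one.
a: 0a undefined. 0a->0: no, b/ab meet in 0 with "b" left. Open state 1: 0a->1.
b: 0b undefined. 0b->0: ok.
aa: 1a undefined. 1a->0: ok.
ab: 1b undefined. 1b->0: no, aabb/ab meet in 0. 1b->1: no, aabb/abaaa meet in 0. Open state 2: 1b->2.
aba: 2a undefined. 2a->0: no, aabb/abaaa meet in 0. 2a->1: ok.
babb: 2b undefined. 2b->0: ok.
All examples now run through 3 states with every (state, symbol) defined. Accept strings end in {0}, Reject strings end in {1,2}; accept={0}.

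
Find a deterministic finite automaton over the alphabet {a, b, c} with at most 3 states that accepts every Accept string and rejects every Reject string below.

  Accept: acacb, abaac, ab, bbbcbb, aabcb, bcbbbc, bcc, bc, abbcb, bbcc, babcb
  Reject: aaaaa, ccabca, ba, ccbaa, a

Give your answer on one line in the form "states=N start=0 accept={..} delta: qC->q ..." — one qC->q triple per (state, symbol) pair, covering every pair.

State merging on the prefix tree: take the shortest (then alphabetical) example prefix whose next move is undefined and point that move at state 0, else 1, else 2, ...; a target is out if some Accept/Reject pair would then sit in one state with the same input left (inseparable). If every existing state is out, open a new one.
a: 0a undefined. 0a->0: ok.
b: 0b undefined. 0b->0: no, ab/aaaaa meet in 0. Open state 1: 0b->1.
c: 0c undefined. 0c->0: ok.
ba: 1a undefined. 1a->0: no, abaac/aaaaa meet in 0. 1a->1: no, acacb/ba meet in 1. Open state 2: 1a->2.
bb: 1b undefined. 1b->0: no, bbcc/aaaaa meet in 0. 1b->1: ok.
bc: 1c undefined. 1c->0: no, bcbbbc/aaaaa meet in 0. 1c->1: ok.
bab: 2b undefined. 2b->0: ok.
abaa: 2a undefined. 2a->0: no, abaac/aaaaa meet in 0. 2a->1: no, acacb/ccbaa meet in 1. 2a->2: ok.
abaac: 2c undefined. 2c->0: no, abaac/aaaaa meet in 0. 2c->1: ok.
All examples now run through 3 states with every (state, symbol) defined. Accept strings end in {1}, Reject strings end in {0,2}; accept={1}.

states=3 start=0 accept={1} delta: 0a->0 0b->1 0c->0 1a->2 1b->1 1c->1 2a->2 2b->0 2c->1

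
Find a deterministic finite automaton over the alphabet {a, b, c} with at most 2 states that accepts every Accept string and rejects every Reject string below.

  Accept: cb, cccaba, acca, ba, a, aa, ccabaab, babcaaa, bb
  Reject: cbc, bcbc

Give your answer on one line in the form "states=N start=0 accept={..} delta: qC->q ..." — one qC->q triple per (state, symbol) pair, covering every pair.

Fold the examples into a partial DFA from state 0: repeatedly fix the first undefined (state, symbol) met by the shortest-then-alphabetical prefix, trying targets in increasing order and rejecting any under which an Accept and a Reject string meet in one state with the same remainder; add a state when all current targets are rejected. Accepting states are where Accept strings end.
a: 0a undefined. 0a->0: ok.
b: 0b undefined. 0b->0: ok.
c: 0c undefined. 0c->0: no, cb/cbc meet in 0. Open state 1: 0c->1.
cb: 1b undefined. 1b->0: ok.
cc: 1c undefined. 1c->0: ok.
ccca: 1a undefined. 1a->0: ok.
All examples now run through 2 states with every (state, symbol) defined. Accept strings end in {0}, Reject strings end in {1}; accept={0}.

states=2 start=0 accept={0} delta: 0a->0 0b->0 0c->1 1a->0 1b->0 1c->0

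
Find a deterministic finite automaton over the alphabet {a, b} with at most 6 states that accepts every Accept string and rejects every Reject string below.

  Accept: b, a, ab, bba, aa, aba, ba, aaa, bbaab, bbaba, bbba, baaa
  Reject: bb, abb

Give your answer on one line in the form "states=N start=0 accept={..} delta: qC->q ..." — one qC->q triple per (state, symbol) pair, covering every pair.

Grow the machine one transition at a time. Run the examples from 0; the earliest place one falls off (shortest prefix, ties alphabetical) gets sent to the lowest-numbered state that keeps every Accept/Reject pair distinguishable — a pair clashes when both reach the same state with identical unread suffix — and to a fresh state only if none does.
a: 0a undefined. 0a->0: ok.
b: 0b undefined. 0b->0: no, b/bb meet in 0. Open state 1: 0b->1.
ba: 1a undefined. 1a->0: ok.
bb: 1b undefined. 1b->0: no, a/bb meet in 0. 1b->1: no, b/bb meet in 1. Open state 2: 1b->2.
bba: 2a undefined. 2a->0: ok.
bbb: 2b undefined. 2b->0: ok.
All examples now run through 3 states with every (state, symbol) defined. Accept strings end in {0,1}, Reject strings end in {2}; accept={0,1}.

states=3 start=0 accept={0,1} delta: 0a->0 0b->1 1a->0 1b->2 2a->0 2b->0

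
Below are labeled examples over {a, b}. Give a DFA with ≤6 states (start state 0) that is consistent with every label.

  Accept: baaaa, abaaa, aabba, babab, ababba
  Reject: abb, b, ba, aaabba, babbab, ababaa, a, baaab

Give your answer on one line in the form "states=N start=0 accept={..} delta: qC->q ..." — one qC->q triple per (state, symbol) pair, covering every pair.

states=6 start=0 accept={2,4,5} delta: 0a->1 0b->0 1a->2 1b->3 2a->1 2b->1 3a->4 3b->0 4a->1 4b->5 5a->0 5b->1

State merging on the prefix tree: take the shortest (then alphabetical) example prefix whose next move is undefined and point that move at state 0, else 1, else 2, ...; a target is out if some Accept/Reject pair would then sit in one state with the same input left (inseparable). If every existing state is out, open a new one.
a: 0a undefined. 0a->0: no, aabba/aaabba meet in 0 with "bba" left. Open state 1: 0a->1.
b: 0b undefined. 0b->0: ok.
aa: 1a undefined. 1a->0: no, baaaa/b meet in 0. 1a->1: no, baaaa/ba meet in 1. Open state 2: 1a->2.
ab: 1b undefined. 1b->0: no, babab/abb meet in 0. 1b->1: no, babab/babbab meet in 2 with "b" left. 1b->2: no, babab/baaab meet in 2 with "ab" left. Open state 3: 1b->3.
aaa: 2a undefined. 2a->0: no, baaaa/ba meet in 1. 2a->1: ok.
aab: 2b undefined. 2b->0: no, aabba/ba meet in 1. 2b->1: ok.
aba: 3a undefined. 3a->0: no, baaaa/ababaa meet in 2. 3a->1: no, baaaa/ababaa meet in 2. 3a->2: no, babab/ba meet in 1. 3a->3: no, abaaa/baaab meet in 3. Open state 4: 3a->4.
abb: 3b undefined. 3b->0: ok.
abaa: 4a undefined. 4a->0: no, abaaa/ba meet in 1. 4a->1: ok.
abab: 4b undefined. 4b->0: no, baaaa/ababaa meet in 2. 4b->1: no, babab/ba meet in 1. 4b->2: no, baaaa/ababaa meet in 2. 4b->3: no, babab/babbab meet in 3. 4b->4: no, baaaa/ababaa meet in 2. Open state 5: 4b->5.
ababa: 5a undefined. 5a->0: ok.
ababb: 5b undefined. 5b->0: no, ababba/ba meet in 1. 5b->1: ok.
All examples now run through 6 states with every (state, symbol) defined. Accept strings end in {2,4,5}, Reject strings end in {0,1,3}; accept={2,4,5}.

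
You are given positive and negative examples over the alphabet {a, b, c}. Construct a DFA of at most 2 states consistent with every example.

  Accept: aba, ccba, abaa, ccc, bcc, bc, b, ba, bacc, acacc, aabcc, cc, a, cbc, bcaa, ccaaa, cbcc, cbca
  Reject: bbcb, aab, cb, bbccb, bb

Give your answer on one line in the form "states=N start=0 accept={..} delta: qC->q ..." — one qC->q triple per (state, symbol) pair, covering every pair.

states=2 start=0 accept={1} delta: 0a->1 0b->1 0c->1 1a->1 1b->0 1c->1

Grow the machine one transition at a time. Run the examples from 0; the earliest place one falls off (shortest prefix, ties alphabetical) gets sent to the lowest-numbered state that keeps every Accept/Reject pair distinguishable — a pair clashes when both reach the same state with identical unread suffix — and to a fresh state only if none does.
a: 0a undefined. 0a->0: no, b/aab meet in 0 with "b" left. Open state 1: 0a->1.
b: 0b undefined. 0b->0: no, b/bb meet in 0. 0b->1: ok.
c: 0c undefined. 0c->0: no, b/cb meet in 1. 0c->1: ok.
aa: 1a undefined. 1a->0: no, b/aab meet in 1. 1a->1: ok.
ab: 1b undefined. 1b->0: ok.
ac: 1c undefined. 1c->0: no, aba/bbccb meet in 1. 1c->1: ok.
All examples now run through 2 states with every (state, symbol) defined. Accept strings end in {1}, Reject strings end in {0}; accept={1}.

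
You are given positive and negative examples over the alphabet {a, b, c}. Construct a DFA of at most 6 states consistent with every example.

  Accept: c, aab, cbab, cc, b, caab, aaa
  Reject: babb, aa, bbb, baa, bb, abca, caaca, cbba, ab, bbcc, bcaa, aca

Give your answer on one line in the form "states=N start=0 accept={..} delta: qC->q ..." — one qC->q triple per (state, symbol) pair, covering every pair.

states=5 start=0 accept={0,2} delta: 0a->1 0b->2 0c->0 1a->3 1b->1 1c->0 2a->0 2b->4 2c->0 3a->0 3b->0 3c->1 4a->1 4b->1 4c->3

Grow the machine one transition at a time. Run the examples from 0; the earliest place one falls off (shortest prefix, ties alphabetical) gets sent to the lowest-numbered state that keeps every Accept/Reject pair distinguishable — a pair clashes when both reach the same state with identical unread suffix — and to a fresh state only if none does.
a: 0a undefined. 0a->0: no, aab/ab meet in 0 with "b" left. Open state 1: 0a->1.
b: 0b undefined. 0b->0: no, cc/bbcc meet in 0 with "cc" left. 0b->1: no, aaa/baa meet in 1 with "aa" left. Open state 2: 0b->2.
c: 0c undefined. 0c->0: ok.
aa: 1a undefined. 1a->0: no, c/aa meet in 0. 1a->1: no, aab/ab meet in 1 with "b" left. 1a->2: no, aab/bb meet in 2 with "b" left. Open state 3: 1a->3.
ab: 1b undefined. 1b->0: no, c/ab meet in 0. 1b->1: ok.
ac: 1c undefined. 1c->0: ok.
ba: 2a undefined. 2a->0: ok.
bb: 2b undefined. 2b->0: no, c/babb meet in 0. 2b->1: no, c/bbcc meet in 0. 2b->2: no, c/cbba meet in 0. 2b->3: no, aab/bbb meet in 3 with "b" left. Open state 4: 2b->4.
bc: 2c undefined. 2c->0: ok.
aaa: 3a undefined. 3a->0: ok.
aab: 3b undefined. 3b->0: ok.
bbb: 4b undefined. 4b->0: no, c/bbb meet in 0. 4b->1: ok.
bbc: 4c undefined. 4c->0: no, c/bbcc meet in 0. 4c->1: no, c/bbcc meet in 0. 4c->2: no, c/bbcc meet in 0. 4c->3: ok.
bbcc: 3c undefined. 3c->0: no, c/bbcc meet in 0. 3c->1: ok.
cbba: 4a undefined. 4a->0: no, c/cbba meet in 0. 4a->1: ok.
All examples now run through 5 states with every (state, symbol) defined. Accept strings end in {0,2}, Reject strings end in {1,3,4}; accept={0,2}.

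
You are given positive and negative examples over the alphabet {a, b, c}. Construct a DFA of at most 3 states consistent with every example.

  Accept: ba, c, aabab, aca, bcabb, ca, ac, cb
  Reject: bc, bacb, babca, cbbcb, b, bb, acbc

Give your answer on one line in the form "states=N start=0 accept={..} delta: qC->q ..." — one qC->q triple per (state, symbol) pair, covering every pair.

states=3 start=0 accept={2} delta: 0a->0 0b->1 0c->2 1a->2 1b->0 1c->1 2a->2 2b->2 2c->0

Fold the examples into a partial DFA from state 0: repeatedly fix the first undefined (state, symbol) met by the shortest-then-alphabetical prefix, trying targets in increasing order and rejecting any under which an Accept and a Reject string meet in one state with the same remainder; add a state when all current targets are rejected. Accepting states are where Accept strings end.
a: 0a undefined. 0a->0: ok.
b: 0b undefined. 0b->0: no, ba/b meet in 0. Open state 1: 0b->1.
c: 0c undefined. 0c->0: no, cb/b meet in 1. 0c->1: no, c/b meet in 1. Open state 2: 0c->2.
ba: 1a undefined. 1a->0: no, aabab/b meet in 1. 1a->1: no, ba/b meet in 1. 1a->2: ok.
bb: 1b undefined. 1b->0: ok.
bc: 1c undefined. 1c->0: no, bcabb/bc meet in 0. 1c->1: ok.
ca: 2a undefined. 2a->0: no, aca/bb meet in 0. 2a->1: no, aca/bc meet in 1. 2a->2: ok.
cb: 2b undefined. 2b->0: no, ba/babca meet in 2. 2b->1: no, ba/babca meet in 2. 2b->2: ok.
bac: 2c undefined. 2c->0: ok.
All examples now run through 3 states with every (state, symbol) defined. Accept strings end in {2}, Reject strings end in {0,1}; accept={2}.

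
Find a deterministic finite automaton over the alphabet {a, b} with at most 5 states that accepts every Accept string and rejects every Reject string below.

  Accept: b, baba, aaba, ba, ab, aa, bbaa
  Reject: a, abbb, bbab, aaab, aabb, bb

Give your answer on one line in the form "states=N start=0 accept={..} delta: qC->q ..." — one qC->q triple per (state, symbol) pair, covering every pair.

Grow the machine one transition at a time. Run the examples from 0; the earliest place one falls off (shortest prefix, ties alphabetical) gets sent to the lowest-numbered state that keeps every Accept/Reject pair distinguishable — a pair clashes when both reach the same state with identical unread suffix — and to a fresh state only if none does.
a: 0a undefined. 0a->0: no, b/aaab meet in 0 with "b" left. Open state 1: 0a->1.
b: 0b undefined. 0b->0: no, b/bb meet in 0. 0b->1: no, b/a meet in 1. Open state 2: 0b->2.
aa: 1a undefined. 1a->0: no, ab/aaab meet in 1 with "b" left. 1a->1: no, ab/aaab meet in 1 with "b" left. 1a->2: ok.
ab: 1b undefined. 1b->0: ok.
ba: 2a undefined. 2a->0: no, b/aaab meet in 2. 2a->1: no, baba/a meet in 1. 2a->2: ok.
bb: 2b undefined. 2b->0: no, b/aabb meet in 2. 2b->1: no, ab/aabb meet in 0. 2b->2: no, b/abbb meet in 2. Open state 3: 2b->3.
bba: 3a undefined. 3a->0: no, b/bbab meet in 2. 3a->1: no, baba/a meet in 1. 3a->2: ok.
aabb: 3b undefined. 3b->0: no, ab/aabb meet in 0. 3b->1: ok.
All examples now run through 4 states with every (state, symbol) defined. Accept strings end in {0,2}, Reject strings end in {1,3}; accept={0,2}.

states=4 start=0 accept={0,2} delta: 0a->1 0b->2 1a->2 1b->0 2a->2 2b->3 3a->2 3b->1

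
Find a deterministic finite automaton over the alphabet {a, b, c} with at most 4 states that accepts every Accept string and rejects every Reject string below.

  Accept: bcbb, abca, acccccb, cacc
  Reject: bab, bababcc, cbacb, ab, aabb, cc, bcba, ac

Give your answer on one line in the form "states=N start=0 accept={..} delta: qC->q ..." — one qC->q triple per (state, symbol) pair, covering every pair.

Grow the machine one transition at a time. Run the examples from 0; the earliest place one falls off (shortest prefix, ties alphabetical) gets sent to the lowest-numbered state that keeps every Accept/Reject pair distinguishable — a pair clashes when both reach the same state with identical unread suffix — and to a fresh state only if none does.
a: 0a undefined. 0a->0: ok.
b: 0b undefined. 0b->0: ok.
c: 0c undefined. 0c->0: no, bcbb/bab meet in 0. Open state 1: 0c->1.
ca: 1a undefined. 1a->0: no, abca/bab meet in 0. 1a->1: no, abca/ac meet in 1. Open state 2: 1a->2.
cb: 1b undefined. 1b->0: no, bcbb/bab meet in 0. 1b->1: no, bcbb/ac meet in 1. 1b->2: ok.
cc: 1c undefined. 1c->0: ok.
cac: 2c undefined. 2c->0: no, cacc/ac meet in 1. 2c->1: no, cacc/bab meet in 0. 2c->2: ok.
cba: 2a undefined. 2a->0: no, abca/cbacb meet in 2. 2a->1: ok.
bcbb: 2b undefined. 2b->0: no, bcbb/bab meet in 0. 2b->1: no, bcbb/bcba meet in 1. 2b->2: ok.
All examples now run through 3 states with every (state, symbol) defined. Accept strings end in {2}, Reject strings end in {0,1}; accept={2}.

states=3 start=0 accept={2} delta: 0a->0 0b->0 0c->1 1a->2 1b->2 1c->0 2a->1 2b->2 2c->2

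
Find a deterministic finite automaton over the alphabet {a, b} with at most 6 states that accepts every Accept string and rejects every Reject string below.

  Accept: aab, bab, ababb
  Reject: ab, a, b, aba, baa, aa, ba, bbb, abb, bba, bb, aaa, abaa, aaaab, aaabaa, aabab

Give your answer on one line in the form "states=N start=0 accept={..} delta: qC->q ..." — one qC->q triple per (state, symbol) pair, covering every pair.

states=4 start=0 accept={3} delta: 0a->1 0b->1 1a->2 1b->1 2a->0 2b->3 3a->0 3b->3

Fold the examples into a partial DFA from state 0: repeatedly fix the first undefined (state, symbol) met by the shortest-then-alphabetical prefix, trying targets in increasing order and rejecting any under which an Accept and a Reject string meet in one state with the same remainder; add a state when all current targets are rejected. Accepting states are where Accept strings end.
a: 0a undefined. 0a->0: no, aab/ab meet in 0 with "b" left. Open state 1: 0a->1.
b: 0b undefined. 0b->0: no, bab/ab meet in 1 with "b" left. 0b->1: ok.
aa: 1a undefined. 1a->0: no, aab/a meet in 1. 1a->1: no, aab/ab meet in 1 with "b" left. Open state 2: 1a->2.
ab: 1b undefined. 1b->0: no, ababb/a meet in 1. 1b->1: ok.
aaa: 2a undefined. 2a->0: ok.
aab: 2b undefined. 2b->0: no, aab/baa meet in 0. 2b->1: no, aab/ab meet in 1. 2b->2: no, aab/aba meet in 2. Open state 3: 2b->3.
aaba: 3a undefined. 3a->0: ok.
ababb: 3b undefined. 3b->0: no, ababb/baa meet in 0. 3b->1: no, ababb/ab meet in 1. 3b->2: no, ababb/aba meet in 2. 3b->3: ok.
All examples now run through 4 states with every (state, symbol) defined. Accept strings end in {3}, Reject strings end in {0,1,2}; accept={3}.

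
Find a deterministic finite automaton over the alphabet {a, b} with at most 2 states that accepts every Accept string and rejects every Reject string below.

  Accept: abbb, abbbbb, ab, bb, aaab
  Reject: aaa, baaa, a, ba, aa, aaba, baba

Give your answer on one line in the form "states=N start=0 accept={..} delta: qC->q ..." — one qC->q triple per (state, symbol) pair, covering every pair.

states=2 start=0 accept={1} delta: 0a->0 0b->1 1a->0 1b->1

Grow the machine one transition at a time. Run the examples from 0; the earliest place one falls off (shortest prefix, ties alphabetical) gets sent to the lowest-numbered state that keeps every Accept/Reject pair distinguishable — a pair clashes when both reach the same state with identical unread suffix — and to a fresh state only if none does.
a: 0a undefined. 0a->0: ok.
b: 0b undefined. 0b->0: no, abbb/aaa meet in 0. Open state 1: 0b->1.
ba: 1a undefined. 1a->0: ok.
bb: 1b undefined. 1b->0: no, bb/aaa meet in 0. 1b->1: ok.
All examples now run through 2 states with every (state, symbol) defined. Accept strings end in {1}, Reject strings end in {0}; accept={1}.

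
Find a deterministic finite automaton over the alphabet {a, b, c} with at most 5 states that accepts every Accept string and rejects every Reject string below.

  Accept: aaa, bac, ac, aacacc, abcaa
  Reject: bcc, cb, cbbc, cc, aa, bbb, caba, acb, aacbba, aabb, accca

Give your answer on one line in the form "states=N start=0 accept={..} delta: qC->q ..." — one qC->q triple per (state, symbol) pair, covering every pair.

State merging on the prefix tree: take the shortest (then alphabetical) example prefix whose next move is undefined and point that move at state 0, else 1, else 2, ...; a target is out if some Accept/Reject pair would then sit in one state with the same input left (inseparable). If every existing state is out, open a new one.
a: 0a undefined. 0a->0: no, aaa/aa meet in 0. Open state 1: 0a->1.
b: 0b undefined. 0b->0: ok.
c: 0c undefined. 0c->0: ok.
aa: 1a undefined. 1a->0: no, aaa/aacbba meet in 1. 1a->1: no, aaa/aa meet in 1. Open state 2: 1a->2.
ab: 1b undefined. 1b->0: no, abcaa/aa meet in 2. 1b->1: ok.
ac: 1c undefined. 1c->0: no, bac/bcc meet in 0. 1c->1: no, bac/acb meet in 1. 1c->2: no, bac/aa meet in 2. Open state 3: 1c->3.
aaa: 2a undefined. 2a->0: no, aaa/bcc meet in 0. 2a->1: ok.
aab: 2b undefined. 2b->0: ok.
aac: 2c undefined. 2c->0: no, aaa/aacbba meet in 1. 2c->1: ok.
acb: 3b undefined. 3b->0: ok.
acc: 3c undefined. 3c->0: no, aaa/accca meet in 1. 3c->1: ok.
abca: 3a undefined. 3a->0: ok.
All examples now run through 4 states with every (state, symbol) defined. Accept strings end in {1,3}, Reject strings end in {0,2}; accept={1,3}.

states=4 start=0 accept={1,3} delta: 0a->1 0b->0 0c->0 1a->2 1b->1 1c->3 2a->1 2b->0 2c->1 3a->0 3b->0 3c->1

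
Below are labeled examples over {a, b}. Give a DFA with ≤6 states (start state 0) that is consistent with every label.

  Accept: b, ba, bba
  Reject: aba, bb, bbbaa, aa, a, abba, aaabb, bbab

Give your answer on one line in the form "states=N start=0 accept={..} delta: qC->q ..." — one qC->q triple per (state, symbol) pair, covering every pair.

states=4 start=0 accept={2} delta: 0a->1 0b->2 1a->0 1b->1 2a->2 2b->3 3a->2 3b->0

Grow the machine one transition at a time. Run the examples from 0; the earliest place one falls off (shortest prefix, ties alphabetical) gets sent to the lowest-numbered state that keeps every Accept/Reject pair distinguishable — a pair clashes when both reach the same state with identical unread suffix — and to a fresh state only if none does.
a: 0a undefined. 0a->0: no, ba/aba meet in 0 with "ba" left. Open state 1: 0a->1.
b: 0b undefined. 0b->0: no, b/bb meet in 0. 0b->1: no, b/a meet in 1. Open state 2: 0b->2.
aa: 1a undefined. 1a->0: ok.
ab: 1b undefined. 1b->0: no, b/aaabb meet in 2. 1b->1: ok.
ba: 2a undefined. 2a->0: no, ba/aba meet in 0. 2a->1: no, ba/a meet in 1. 2a->2: ok.
bb: 2b undefined. 2b->0: no, b/bbbaa meet in 2. 2b->1: no, b/bbab meet in 2. 2b->2: no, b/bb meet in 2. Open state 3: 2b->3.
bba: 3a undefined. 3a->0: no, b/bbab meet in 2. 3a->1: no, bba/a meet in 1. 3a->2: ok.
bbb: 3b undefined. 3b->0: ok.
All examples now run through 4 states with every (state, symbol) defined. Accept strings end in {2}, Reject strings end in {0,1,3}; accept={2}.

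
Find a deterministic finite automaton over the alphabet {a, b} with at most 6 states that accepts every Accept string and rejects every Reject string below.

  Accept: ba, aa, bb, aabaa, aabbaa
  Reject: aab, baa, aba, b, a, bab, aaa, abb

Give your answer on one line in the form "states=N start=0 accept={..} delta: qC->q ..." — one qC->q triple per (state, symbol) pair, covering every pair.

states=4 start=0 accept={0,2} delta: 0a->1 0b->1 1a->2 1b->0 2a->1 2b->3 3a->1 3b->0

Grow the machine one transition at a time. Run the examples from 0; the earliest place one falls off (shortest prefix, ties alphabetical) gets sent to the lowest-numbered state that keeps every Accept/Reject pair distinguishable — a pair clashes when both reach the same state with identical unread suffix — and to a fresh state only if none does.
a: 0a undefined. 0a->0: no, ba/aba meet in 0 with "ba" left. Open state 1: 0a->1.
b: 0b undefined. 0b->0: no, ba/a meet in 1. 0b->1: ok.
aa: 1a undefined. 1a->0: no, aabaa/aab meet in 1. 1a->1: no, ba/baa meet in 1. Open state 2: 1a->2.
ab: 1b undefined. 1b->0: ok.
aaa: 2a undefined. 2a->0: no, bb/baa meet in 0. 2a->1: ok.
aab: 2b undefined. 2b->0: no, bb/aab meet in 0. 2b->1: no, aabaa/aab meet in 1. 2b->2: no, ba/aab meet in 2. Open state 3: 2b->3.
aaba: 3a undefined. 3a->0: no, aabaa/baa meet in 1. 3a->1: ok.
aabb: 3b undefined. 3b->0: ok.
All examples now run through 4 states with every (state, symbol) defined. Accept strings end in {0,2}, Reject strings end in {1,3}; accept={0,2}.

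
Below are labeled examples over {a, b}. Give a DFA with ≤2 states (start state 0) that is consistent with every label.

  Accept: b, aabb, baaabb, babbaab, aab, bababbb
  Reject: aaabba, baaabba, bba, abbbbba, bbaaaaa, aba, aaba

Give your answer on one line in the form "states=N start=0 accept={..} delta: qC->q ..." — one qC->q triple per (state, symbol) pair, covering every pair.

Fold the examples into a partial DFA from state 0: repeatedly fix the first undefined (state, symbol) met by the shortest-then-alphabetical prefix, trying targets in increasing order and rejecting any under which an Accept and a Reject string meet in one state with the same remainder; add a state when all current targets are rejected. Accepting states are where Accept strings end.
a: 0a undefined. 0a->0: ok.
b: 0b undefined. 0b->0: no, b/aaabba meet in 0. Open state 1: 0b->1.
ba: 1a undefined. 1a->0: ok.
bb: 1b undefined. 1b->0: no, aabb/aaabba meet in 0. 1b->1: ok.
All examples now run through 2 states with every (state, symbol) defined. Accept strings end in {1}, Reject strings end in {0}; accept={1}.

states=2 start=0 accept={1} delta: 0a->0 0b->1 1a->0 1b->1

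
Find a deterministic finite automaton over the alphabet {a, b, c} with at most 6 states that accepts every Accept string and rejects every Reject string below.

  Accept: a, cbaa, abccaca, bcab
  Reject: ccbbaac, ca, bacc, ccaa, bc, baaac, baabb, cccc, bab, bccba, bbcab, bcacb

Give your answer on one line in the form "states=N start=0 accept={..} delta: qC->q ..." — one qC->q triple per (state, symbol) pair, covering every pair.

Grow the machine one transition at a time. Run the examples from 0; the earliest place one falls off (shortest prefix, ties alphabetical) gets sent to the lowest-numbered state that keeps every Accept/Reject pair distinguishable — a pair clashes when both reach the same state with identical unread suffix — and to a fresh state only if none does.
a: 0a undefined. 0a->0: ok.
b: 0b undefined. 0b->0: no, a/baabb meet in 0. Open state 1: 0b->1.
c: 0c undefined. 0c->0: no, a/ca meet in 0. 0c->1: ok.
ba: 1a undefined. 1a->0: no, a/ca meet in 0. 1a->1: ok.
bb: 1b undefined. 1b->0: no, a/bab meet in 0. 1b->1: no, cbaa/ca meet in 1. Open state 2: 1b->2.
bc: 1c undefined. 1c->0: no, a/ccaa meet in 0. 1c->1: no, abccaca/ca meet in 1. 1c->2: no, cbaa/ccaa meet in 2 with "aa" left. Open state 3: 1c->3.
bbc: 2c undefined. 2c->0: ok.
bca: 3a undefined. 3a->0: no, a/ccaa meet in 0. 3a->1: no, bcab/bab meet in 2. 3a->2: no, bcab/baabb meet in 2 with "b" left. 3a->3: ok.
bcc: 3c undefined. 3c->0: no, a/bacc meet in 0. 3c->1: no, abccaca/ccaa meet in 3. 3c->2: no, a/cccc meet in 0. 3c->3: no, abccaca/bacc meet in 3. Open state 4: 3c->4.
cba: 2a undefined. 2a->0: ok.
ccb: 3b undefined. 3b->0: ok.
bccb: 4b undefined. 4b->0: no, a/bccba meet in 0. 4b->1: ok.
cccc: 4c undefined. 4c->0: no, a/cccc meet in 0. 4c->1: ok.
abcca: 4a undefined. 4a->0: no, abccaca/ca meet in 1. 4a->1: no, abccaca/ccbbaac meet in 3. 4a->2: ok.
baabb: 2b undefined. 2b->0: no, a/baabb meet in 0. 2b->1: ok.
All examples now run through 5 states with every (state, symbol) defined. Accept strings end in {0}, Reject strings end in {1,2,3,4}; accept={0}.

states=5 start=0 accept={0} delta: 0a->0 0b->1 0c->1 1a->1 1b->2 1c->3 2a->0 2b->1 2c->0 3a->3 3b->0 3c->4 4a->2 4b->1 4c->1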